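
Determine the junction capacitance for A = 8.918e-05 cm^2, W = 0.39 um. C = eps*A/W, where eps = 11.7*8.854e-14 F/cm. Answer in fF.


Step 1: eps_Si = 11.7 * 8.854e-14 = 1.035918e-12 F/cm
Step 2: W in cm = 0.39 * 1e-4 = 3.90e-05 cm
Step 3: C = 1.035918e-12 * 8.918e-05 / 3.90e-05 = 2.368799e-12 F
Step 4: C = 2368.8 fF

2368.8


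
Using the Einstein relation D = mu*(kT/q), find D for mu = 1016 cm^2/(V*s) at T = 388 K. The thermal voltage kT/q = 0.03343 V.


Step 1: D = mu * (kT/q)
Step 2: D = 1016 * 0.03343
Step 3: D = 33.96 cm^2/s

33.96


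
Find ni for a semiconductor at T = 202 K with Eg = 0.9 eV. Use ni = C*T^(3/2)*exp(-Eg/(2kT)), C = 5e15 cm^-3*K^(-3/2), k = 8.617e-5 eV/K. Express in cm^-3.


Step 1: Compute kT = 8.617e-5 * 202 = 0.01740634 eV
Step 2: Exponent = -Eg/(2kT) = -0.9/(2*0.01740634) = -25.85265
Step 3: T^(3/2) = 202^1.5 = 2870.96
Step 4: ni = 5e15 * 2870.96 * exp(-25.85265) = 8.50e+07 cm^-3

8.50e+07


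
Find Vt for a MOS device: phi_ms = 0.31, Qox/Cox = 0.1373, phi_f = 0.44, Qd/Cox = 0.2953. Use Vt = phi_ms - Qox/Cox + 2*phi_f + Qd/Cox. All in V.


Step 1: Vt = phi_ms - Qox/Cox + 2*phi_f + Qd/Cox
Step 2: Vt = 0.31 - 0.1373 + 2*0.44 + 0.2953
Step 3: Vt = 0.31 - 0.1373 + 0.88 + 0.2953
Step 4: Vt = 1.348 V

1.348


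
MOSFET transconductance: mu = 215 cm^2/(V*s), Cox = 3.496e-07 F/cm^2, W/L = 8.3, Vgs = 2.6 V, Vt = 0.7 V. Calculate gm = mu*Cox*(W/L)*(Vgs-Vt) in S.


Step 1: Vov = Vgs - Vt = 2.6 - 0.7 = 1.9 V
Step 2: gm = mu * Cox * (W/L) * Vov
Step 3: gm = 215 * 3.496e-07 * 8.3 * 1.9 = 1.19e-03 S

1.19e-03


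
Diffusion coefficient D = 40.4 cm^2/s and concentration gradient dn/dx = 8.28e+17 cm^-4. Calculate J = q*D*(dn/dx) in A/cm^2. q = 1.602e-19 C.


Step 1: J = q * D * (dn/dx)
Step 2: J = 1.602e-19 * 40.4 * 8.28e+17
Step 3: J = 5.36e+00 A/cm^2

5.36e+00


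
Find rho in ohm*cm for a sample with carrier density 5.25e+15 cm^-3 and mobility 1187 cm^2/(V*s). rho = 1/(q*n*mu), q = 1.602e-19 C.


Step 1: sigma = q * n * mu = 1.602e-19 * 5.25e+15 * 1187 = 9.98326e-01 S/cm
Step 2: rho = 1 / sigma = 1 / 9.98326e-01 = 1.002 ohm*cm

1.002


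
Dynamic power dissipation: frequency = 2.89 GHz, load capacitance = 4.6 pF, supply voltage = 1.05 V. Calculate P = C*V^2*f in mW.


Step 1: V^2 = 1.05^2 = 1.1025 V^2
Step 2: P = C*V^2*f = 4.6e-12 F * 1.1025 * 2.89e9 Hz
Step 3: P = 1.4656635e-02 W
Step 4: P = 14.657 mW

14.657


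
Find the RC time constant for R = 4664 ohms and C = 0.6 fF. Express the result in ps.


Step 1: tau = R * C
Step 2: tau = 4664 * 0.6 fF = 4664 * 6.0e-16 F
Step 3: tau = 2.7984e-12 s = 2.7984 ps

2.7984


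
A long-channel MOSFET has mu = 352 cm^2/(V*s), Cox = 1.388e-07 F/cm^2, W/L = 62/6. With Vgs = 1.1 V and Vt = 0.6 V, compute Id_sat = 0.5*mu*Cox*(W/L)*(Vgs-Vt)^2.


Step 1: Overdrive voltage Vov = Vgs - Vt = 1.1 - 0.6 = 0.5 V
Step 2: W/L = 62/6 = 10.3333
Step 3: Id = 0.5 * 352 * 1.388e-07 * 10.3333 * 0.5^2
Step 4: Id = 6.31e-05 A

6.31e-05


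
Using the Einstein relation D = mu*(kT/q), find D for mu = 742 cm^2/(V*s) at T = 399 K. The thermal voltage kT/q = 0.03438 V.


Step 1: D = mu * (kT/q)
Step 2: D = 742 * 0.03438
Step 3: D = 25.51 cm^2/s

25.51


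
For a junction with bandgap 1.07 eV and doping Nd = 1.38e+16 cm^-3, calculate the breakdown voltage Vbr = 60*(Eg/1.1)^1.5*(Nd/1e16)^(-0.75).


Step 1: Eg/1.1 = 1.07/1.1 = 0.972727
Step 2: (Eg/1.1)^1.5 = 0.972727^1.5 = 0.959371
Step 3: (Nd/1e16)^(-0.75) = (1.38)^(-0.75) = 0.785400
Step 4: Vbr = 60 * 0.959371 * 0.785400 = 45.2 V

45.2


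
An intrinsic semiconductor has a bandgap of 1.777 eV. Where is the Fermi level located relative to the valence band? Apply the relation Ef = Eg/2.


Step 1: For an intrinsic semiconductor, the Fermi level sits at midgap.
Step 2: Ef = Eg / 2 = 1.777 / 2 = 0.8885 eV

0.8885


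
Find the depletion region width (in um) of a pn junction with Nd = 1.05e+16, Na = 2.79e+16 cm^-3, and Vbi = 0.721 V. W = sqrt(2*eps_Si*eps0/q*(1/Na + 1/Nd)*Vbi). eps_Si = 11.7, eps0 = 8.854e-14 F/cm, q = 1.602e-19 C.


Step 1: 1/Na + 1/Nd = 1/2.79e+16 + 1/1.05e+16 = 1.31080e-16
Step 2: 2*eps*eps0/q = 2*11.7*8.854e-14/1.602e-19 = 1.293281e+07
Step 3: W^2 = 1.293281e+07 * 1.31080e-16 * 0.721 = 1.22226e-09
Step 4: W = sqrt(1.22226e-09) = 3.496e-05 cm = 0.3496 um

0.3496


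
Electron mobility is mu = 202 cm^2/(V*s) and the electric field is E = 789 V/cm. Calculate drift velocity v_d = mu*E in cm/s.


Step 1: v_d = mu * E
Step 2: v_d = 202 * 789 = 159378
Step 3: v_d = 1.59e+05 cm/s

1.59e+05


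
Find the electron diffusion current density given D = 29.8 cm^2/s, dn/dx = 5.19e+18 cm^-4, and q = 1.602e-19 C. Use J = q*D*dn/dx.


Step 1: J = q * D * (dn/dx)
Step 2: J = 1.602e-19 * 29.8 * 5.19e+18
Step 3: J = 2.48e+01 A/cm^2

2.48e+01


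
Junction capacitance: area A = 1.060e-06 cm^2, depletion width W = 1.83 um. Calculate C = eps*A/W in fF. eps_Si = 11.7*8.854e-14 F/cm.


Step 1: eps_Si = 11.7 * 8.854e-14 = 1.035918e-12 F/cm
Step 2: W in cm = 1.83 * 1e-4 = 1.83e-04 cm
Step 3: C = 1.035918e-12 * 1.060e-06 / 1.83e-04 = 6.000399e-15 F
Step 4: C = 6.0 fF

6.0


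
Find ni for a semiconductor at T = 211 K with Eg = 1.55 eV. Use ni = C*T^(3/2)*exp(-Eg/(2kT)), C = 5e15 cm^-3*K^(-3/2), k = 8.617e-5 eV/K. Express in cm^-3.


Step 1: Compute kT = 8.617e-5 * 211 = 0.01818187 eV
Step 2: Exponent = -Eg/(2kT) = -1.55/(2*0.01818187) = -42.62488
Step 3: T^(3/2) = 211^1.5 = 3064.95
Step 4: ni = 5e15 * 3064.95 * exp(-42.62488) = 4.72e+00 cm^-3

4.72e+00


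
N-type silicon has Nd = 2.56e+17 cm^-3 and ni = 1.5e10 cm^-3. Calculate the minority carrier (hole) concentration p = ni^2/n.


Step 1: Since Nd >> ni, n ≈ Nd = 2.56e+17 cm^-3
Step 2: p = ni^2 / n = (1.5e10)^2 / 2.56e+17
Step 3: p = 2.25e20 / 2.56e+17 = 8.79e+02 cm^-3

8.79e+02


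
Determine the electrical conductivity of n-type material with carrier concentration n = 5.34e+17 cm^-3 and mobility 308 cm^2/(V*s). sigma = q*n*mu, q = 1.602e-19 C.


Step 1: sigma = q * n * mu
Step 2: sigma = 1.602e-19 * 5.34e+17 * 308
Step 3: sigma = 2.635e+01 S/cm

2.635e+01


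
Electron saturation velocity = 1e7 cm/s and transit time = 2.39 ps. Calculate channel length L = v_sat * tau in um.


Step 1: tau in seconds = 2.39 ps * 1e-12 = 2.3900e-12 s
Step 2: L = v_sat * tau = 1e7 * 2.3900e-12 = 2.3900e-05 cm
Step 3: L in um = 2.3900e-05 * 1e4 = 0.239 um

0.239


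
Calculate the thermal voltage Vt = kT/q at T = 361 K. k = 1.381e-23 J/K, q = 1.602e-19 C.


Step 1: kT = 1.381e-23 * 361 = 4.98541e-21 J
Step 2: Vt = kT/q = 4.98541e-21 / 1.602e-19
Step 3: Vt = 0.03112 V

0.03112


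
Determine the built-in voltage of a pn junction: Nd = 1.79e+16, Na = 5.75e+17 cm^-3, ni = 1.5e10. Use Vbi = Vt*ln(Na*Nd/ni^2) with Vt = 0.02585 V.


Step 1: Compute Na*Nd/ni^2 = 5.75e+17 * 1.79e+16 / (1.5e10)^2 = 4.5744e+13
Step 2: ln(4.5744e+13) = 31.4541
Step 3: Vbi = 0.02585 * 31.4541 = 0.813 V

0.813


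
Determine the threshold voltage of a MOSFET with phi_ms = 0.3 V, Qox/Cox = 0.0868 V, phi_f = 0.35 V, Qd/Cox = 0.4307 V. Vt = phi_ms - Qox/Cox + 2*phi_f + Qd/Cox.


Step 1: Vt = phi_ms - Qox/Cox + 2*phi_f + Qd/Cox
Step 2: Vt = 0.3 - 0.0868 + 2*0.35 + 0.4307
Step 3: Vt = 0.3 - 0.0868 + 0.7 + 0.4307
Step 4: Vt = 1.3439 V

1.3439


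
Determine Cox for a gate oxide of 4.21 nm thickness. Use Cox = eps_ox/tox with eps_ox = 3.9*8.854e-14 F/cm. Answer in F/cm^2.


Step 1: eps_ox = 3.9 * 8.854e-14 = 3.45306e-13 F/cm
Step 2: tox in cm = 4.21 nm * 1e-7 = 4.2100e-07 cm
Step 3: Cox = 3.45306e-13 / 4.2100e-07 = 8.20e-07 F/cm^2

8.20e-07


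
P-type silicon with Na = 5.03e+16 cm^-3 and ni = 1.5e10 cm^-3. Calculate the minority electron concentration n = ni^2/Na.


Step 1: Majority hole concentration p ≈ Na = 5.03e+16 cm^-3
Step 2: n = ni^2 / Na = (1.5e10)^2 / 5.03e+16
Step 3: n = 4.47e+03 cm^-3

4.47e+03


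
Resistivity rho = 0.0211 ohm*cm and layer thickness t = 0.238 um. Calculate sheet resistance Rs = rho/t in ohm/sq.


Step 1: Convert thickness to cm: t = 0.238 um = 2.3800e-05 cm
Step 2: Rs = rho / t = 0.0211 / 2.3800e-05
Step 3: Rs = 886.6 ohm/sq

886.6


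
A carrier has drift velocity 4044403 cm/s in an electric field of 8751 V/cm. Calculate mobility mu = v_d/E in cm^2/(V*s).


Step 1: mu = v_d / E
Step 2: mu = 4044403 / 8751
Step 3: mu = 462.16 cm^2/(V*s)

462.16


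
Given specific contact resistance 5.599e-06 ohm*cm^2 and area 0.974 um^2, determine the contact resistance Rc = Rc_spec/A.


Step 1: Convert area to cm^2: 0.974 um^2 = 9.7400e-09 cm^2
Step 2: Rc = Rc_spec / A = 5.599e-06 / 9.7400e-09
Step 3: Rc = 5.75e+02 ohms

5.75e+02


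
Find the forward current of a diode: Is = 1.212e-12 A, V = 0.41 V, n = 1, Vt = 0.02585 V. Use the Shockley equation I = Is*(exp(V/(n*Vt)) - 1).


Step 1: V/(n*Vt) = 0.41/(1*0.02585) = 15.8607
Step 2: exp(15.8607) = 7.7306e+06
Step 3: I = 1.212e-12 * (7.7306e+06 - 1) = 9.37e-06 A

9.37e-06


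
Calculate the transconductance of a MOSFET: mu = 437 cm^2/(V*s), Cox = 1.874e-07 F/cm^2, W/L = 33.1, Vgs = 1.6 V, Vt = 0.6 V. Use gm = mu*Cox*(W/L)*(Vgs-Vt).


Step 1: Vov = Vgs - Vt = 1.6 - 0.6 = 1.0 V
Step 2: gm = mu * Cox * (W/L) * Vov
Step 3: gm = 437 * 1.874e-07 * 33.1 * 1.0 = 2.71e-03 S

2.71e-03


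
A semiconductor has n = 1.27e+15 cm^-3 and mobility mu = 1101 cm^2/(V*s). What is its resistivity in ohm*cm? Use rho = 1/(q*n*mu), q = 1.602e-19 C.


Step 1: sigma = q * n * mu = 1.602e-19 * 1.27e+15 * 1101 = 2.24003e-01 S/cm
Step 2: rho = 1 / sigma = 1 / 2.24003e-01 = 4.464 ohm*cm

4.464


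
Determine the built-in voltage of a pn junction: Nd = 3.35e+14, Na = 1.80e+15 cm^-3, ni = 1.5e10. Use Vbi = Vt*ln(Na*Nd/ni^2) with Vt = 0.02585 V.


Step 1: Compute Na*Nd/ni^2 = 1.80e+15 * 3.35e+14 / (1.5e10)^2 = 2.6800e+09
Step 2: ln(2.6800e+09) = 21.7091
Step 3: Vbi = 0.02585 * 21.7091 = 0.561 V

0.561


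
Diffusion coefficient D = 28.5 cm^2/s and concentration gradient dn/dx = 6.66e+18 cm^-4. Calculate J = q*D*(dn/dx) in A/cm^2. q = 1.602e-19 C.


Step 1: J = q * D * (dn/dx)
Step 2: J = 1.602e-19 * 28.5 * 6.66e+18
Step 3: J = 3.04e+01 A/cm^2

3.04e+01


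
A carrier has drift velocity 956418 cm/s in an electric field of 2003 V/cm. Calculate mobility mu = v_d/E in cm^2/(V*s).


Step 1: mu = v_d / E
Step 2: mu = 956418 / 2003
Step 3: mu = 477.49 cm^2/(V*s)

477.49


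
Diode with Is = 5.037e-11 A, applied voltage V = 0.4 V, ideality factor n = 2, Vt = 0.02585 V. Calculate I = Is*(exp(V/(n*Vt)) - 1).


Step 1: V/(n*Vt) = 0.4/(2*0.02585) = 7.7369
Step 2: exp(7.7369) = 2.2914e+03
Step 3: I = 5.037e-11 * (2.2914e+03 - 1) = 1.15e-07 A

1.15e-07


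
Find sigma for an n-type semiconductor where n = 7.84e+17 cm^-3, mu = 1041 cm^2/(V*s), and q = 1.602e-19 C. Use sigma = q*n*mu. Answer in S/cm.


Step 1: sigma = q * n * mu
Step 2: sigma = 1.602e-19 * 7.84e+17 * 1041
Step 3: sigma = 1.307e+02 S/cm

1.307e+02


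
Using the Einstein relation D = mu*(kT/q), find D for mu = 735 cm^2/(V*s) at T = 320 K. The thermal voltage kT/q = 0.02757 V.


Step 1: D = mu * (kT/q)
Step 2: D = 735 * 0.02757
Step 3: D = 20.26 cm^2/s

20.26


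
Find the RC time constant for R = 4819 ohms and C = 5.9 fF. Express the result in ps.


Step 1: tau = R * C
Step 2: tau = 4819 * 5.9 fF = 4819 * 5.9e-15 F
Step 3: tau = 2.84321e-11 s = 28.4321 ps

28.4321


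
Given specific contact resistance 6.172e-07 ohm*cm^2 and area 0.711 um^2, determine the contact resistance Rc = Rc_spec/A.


Step 1: Convert area to cm^2: 0.711 um^2 = 7.1100e-09 cm^2
Step 2: Rc = Rc_spec / A = 6.172e-07 / 7.1100e-09
Step 3: Rc = 8.68e+01 ohms

8.68e+01


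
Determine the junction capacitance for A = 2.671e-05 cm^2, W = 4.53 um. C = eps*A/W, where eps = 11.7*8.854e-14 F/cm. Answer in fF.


Step 1: eps_Si = 11.7 * 8.854e-14 = 1.035918e-12 F/cm
Step 2: W in cm = 4.53 * 1e-4 = 4.53e-04 cm
Step 3: C = 1.035918e-12 * 2.671e-05 / 4.53e-04 = 6.108029e-14 F
Step 4: C = 61.08 fF

61.08


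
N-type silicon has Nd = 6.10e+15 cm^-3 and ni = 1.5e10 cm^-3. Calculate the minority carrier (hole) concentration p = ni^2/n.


Step 1: Since Nd >> ni, n ≈ Nd = 6.10e+15 cm^-3
Step 2: p = ni^2 / n = (1.5e10)^2 / 6.10e+15
Step 3: p = 2.25e20 / 6.10e+15 = 3.69e+04 cm^-3

3.69e+04


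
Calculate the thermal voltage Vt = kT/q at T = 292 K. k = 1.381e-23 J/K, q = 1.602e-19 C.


Step 1: kT = 1.381e-23 * 292 = 4.03252e-21 J
Step 2: Vt = kT/q = 4.03252e-21 / 1.602e-19
Step 3: Vt = 0.02517 V

0.02517


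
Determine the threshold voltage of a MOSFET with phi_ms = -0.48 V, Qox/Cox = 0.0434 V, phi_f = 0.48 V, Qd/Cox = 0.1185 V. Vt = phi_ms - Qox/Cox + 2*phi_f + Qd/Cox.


Step 1: Vt = phi_ms - Qox/Cox + 2*phi_f + Qd/Cox
Step 2: Vt = -0.48 - 0.0434 + 2*0.48 + 0.1185
Step 3: Vt = -0.48 - 0.0434 + 0.96 + 0.1185
Step 4: Vt = 0.5551 V

0.5551


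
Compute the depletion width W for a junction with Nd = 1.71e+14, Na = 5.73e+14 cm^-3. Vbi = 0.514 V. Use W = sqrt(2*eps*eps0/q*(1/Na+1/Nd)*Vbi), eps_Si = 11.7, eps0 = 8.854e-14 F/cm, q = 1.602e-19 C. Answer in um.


Step 1: 1/Na + 1/Nd = 1/5.73e+14 + 1/1.71e+14 = 7.59315e-15
Step 2: 2*eps*eps0/q = 2*11.7*8.854e-14/1.602e-19 = 1.293281e+07
Step 3: W^2 = 1.293281e+07 * 7.59315e-15 * 0.514 = 5.04752e-08
Step 4: W = sqrt(5.04752e-08) = 2.247e-04 cm = 2.247 um

2.247


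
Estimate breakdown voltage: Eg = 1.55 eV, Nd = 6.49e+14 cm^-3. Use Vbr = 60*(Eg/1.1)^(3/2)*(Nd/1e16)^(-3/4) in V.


Step 1: Eg/1.1 = 1.55/1.1 = 1.409091
Step 2: (Eg/1.1)^1.5 = 1.409091^1.5 = 1.672663
Step 3: (Nd/1e16)^(-0.75) = (0.0649)^(-0.75) = 7.777078
Step 4: Vbr = 60 * 1.672663 * 7.777078 = 780.5 V

780.5


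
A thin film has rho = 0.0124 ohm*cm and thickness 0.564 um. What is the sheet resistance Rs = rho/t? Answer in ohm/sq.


Step 1: Convert thickness to cm: t = 0.564 um = 5.6400e-05 cm
Step 2: Rs = rho / t = 0.0124 / 5.6400e-05
Step 3: Rs = 219.9 ohm/sq

219.9


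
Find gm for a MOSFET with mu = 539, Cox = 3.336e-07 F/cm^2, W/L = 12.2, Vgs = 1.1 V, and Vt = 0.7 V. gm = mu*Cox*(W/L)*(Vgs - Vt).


Step 1: Vov = Vgs - Vt = 1.1 - 0.7 = 0.4 V
Step 2: gm = mu * Cox * (W/L) * Vov
Step 3: gm = 539 * 3.336e-07 * 12.2 * 0.4 = 8.77e-04 S

8.77e-04


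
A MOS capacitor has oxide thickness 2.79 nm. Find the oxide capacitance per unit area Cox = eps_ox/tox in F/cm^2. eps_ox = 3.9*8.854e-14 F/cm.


Step 1: eps_ox = 3.9 * 8.854e-14 = 3.45306e-13 F/cm
Step 2: tox in cm = 2.79 nm * 1e-7 = 2.7900e-07 cm
Step 3: Cox = 3.45306e-13 / 2.7900e-07 = 1.24e-06 F/cm^2

1.24e-06


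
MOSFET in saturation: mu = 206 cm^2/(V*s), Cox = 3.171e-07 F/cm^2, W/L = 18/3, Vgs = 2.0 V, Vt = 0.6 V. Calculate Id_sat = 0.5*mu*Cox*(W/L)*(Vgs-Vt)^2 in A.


Step 1: Overdrive voltage Vov = Vgs - Vt = 2.0 - 0.6 = 1.4 V
Step 2: W/L = 18/3 = 6
Step 3: Id = 0.5 * 206 * 3.171e-07 * 6 * 1.4^2
Step 4: Id = 3.84e-04 A

3.84e-04


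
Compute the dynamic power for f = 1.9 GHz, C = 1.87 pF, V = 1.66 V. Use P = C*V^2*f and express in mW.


Step 1: V^2 = 1.66^2 = 2.7556 V^2
Step 2: P = C*V^2*f = 1.87e-12 F * 2.7556 * 1.9e9 Hz
Step 3: P = 9.7906468e-03 W
Step 4: P = 9.791 mW

9.791


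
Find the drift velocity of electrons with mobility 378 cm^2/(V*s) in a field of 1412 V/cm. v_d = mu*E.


Step 1: v_d = mu * E
Step 2: v_d = 378 * 1412 = 533736
Step 3: v_d = 5.34e+05 cm/s

5.34e+05


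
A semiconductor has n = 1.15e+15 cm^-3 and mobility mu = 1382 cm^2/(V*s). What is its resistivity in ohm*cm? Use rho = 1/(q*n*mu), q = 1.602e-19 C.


Step 1: sigma = q * n * mu = 1.602e-19 * 1.15e+15 * 1382 = 2.54606e-01 S/cm
Step 2: rho = 1 / sigma = 1 / 2.54606e-01 = 3.928 ohm*cm

3.928


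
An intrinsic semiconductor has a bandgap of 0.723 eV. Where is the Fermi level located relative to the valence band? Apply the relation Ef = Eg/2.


Step 1: For an intrinsic semiconductor, the Fermi level sits at midgap.
Step 2: Ef = Eg / 2 = 0.723 / 2 = 0.3615 eV

0.3615


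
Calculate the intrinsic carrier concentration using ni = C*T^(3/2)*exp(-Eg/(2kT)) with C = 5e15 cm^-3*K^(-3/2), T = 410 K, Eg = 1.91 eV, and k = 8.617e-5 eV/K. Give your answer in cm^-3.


Step 1: Compute kT = 8.617e-5 * 410 = 0.0353297 eV
Step 2: Exponent = -Eg/(2kT) = -1.91/(2*0.0353297) = -27.03108
Step 3: T^(3/2) = 410^1.5 = 8301.87
Step 4: ni = 5e15 * 8301.87 * exp(-27.03108) = 7.56e+07 cm^-3

7.56e+07


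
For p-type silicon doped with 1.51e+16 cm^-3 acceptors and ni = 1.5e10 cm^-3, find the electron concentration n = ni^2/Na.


Step 1: Majority hole concentration p ≈ Na = 1.51e+16 cm^-3
Step 2: n = ni^2 / Na = (1.5e10)^2 / 1.51e+16
Step 3: n = 1.49e+04 cm^-3

1.49e+04


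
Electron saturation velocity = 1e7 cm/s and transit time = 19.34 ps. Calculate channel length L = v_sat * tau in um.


Step 1: tau in seconds = 19.34 ps * 1e-12 = 1.9340e-11 s
Step 2: L = v_sat * tau = 1e7 * 1.9340e-11 = 1.9340e-04 cm
Step 3: L in um = 1.9340e-04 * 1e4 = 1.934 um

1.934


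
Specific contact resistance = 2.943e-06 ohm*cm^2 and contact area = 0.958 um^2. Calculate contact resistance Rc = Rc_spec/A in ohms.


Step 1: Convert area to cm^2: 0.958 um^2 = 9.5800e-09 cm^2
Step 2: Rc = Rc_spec / A = 2.943e-06 / 9.5800e-09
Step 3: Rc = 3.07e+02 ohms

3.07e+02


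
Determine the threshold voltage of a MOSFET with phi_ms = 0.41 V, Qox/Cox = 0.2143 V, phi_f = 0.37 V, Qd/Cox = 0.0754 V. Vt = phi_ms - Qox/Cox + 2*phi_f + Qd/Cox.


Step 1: Vt = phi_ms - Qox/Cox + 2*phi_f + Qd/Cox
Step 2: Vt = 0.41 - 0.2143 + 2*0.37 + 0.0754
Step 3: Vt = 0.41 - 0.2143 + 0.74 + 0.0754
Step 4: Vt = 1.0111 V

1.0111


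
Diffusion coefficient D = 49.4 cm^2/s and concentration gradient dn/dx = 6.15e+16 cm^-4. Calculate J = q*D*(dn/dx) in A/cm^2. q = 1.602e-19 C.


Step 1: J = q * D * (dn/dx)
Step 2: J = 1.602e-19 * 49.4 * 6.15e+16
Step 3: J = 4.87e-01 A/cm^2

4.87e-01


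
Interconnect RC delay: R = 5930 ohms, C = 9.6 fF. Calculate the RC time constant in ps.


Step 1: tau = R * C
Step 2: tau = 5930 * 9.6 fF = 5930 * 9.6e-15 F
Step 3: tau = 5.6928e-11 s = 56.928 ps

56.928


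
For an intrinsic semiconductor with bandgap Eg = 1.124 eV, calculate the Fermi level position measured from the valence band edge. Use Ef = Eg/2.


Step 1: For an intrinsic semiconductor, the Fermi level sits at midgap.
Step 2: Ef = Eg / 2 = 1.124 / 2 = 0.562 eV

0.562


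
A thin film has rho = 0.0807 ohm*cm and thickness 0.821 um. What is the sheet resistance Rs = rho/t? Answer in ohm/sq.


Step 1: Convert thickness to cm: t = 0.821 um = 8.2100e-05 cm
Step 2: Rs = rho / t = 0.0807 / 8.2100e-05
Step 3: Rs = 982.9 ohm/sq

982.9


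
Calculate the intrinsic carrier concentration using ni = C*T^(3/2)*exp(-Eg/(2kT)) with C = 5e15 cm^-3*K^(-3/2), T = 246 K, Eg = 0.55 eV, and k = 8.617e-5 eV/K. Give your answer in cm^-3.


Step 1: Compute kT = 8.617e-5 * 246 = 0.02119782 eV
Step 2: Exponent = -Eg/(2kT) = -0.55/(2*0.02119782) = -12.97303
Step 3: T^(3/2) = 246^1.5 = 3858.36
Step 4: ni = 5e15 * 3858.36 * exp(-12.97303) = 4.48e+13 cm^-3

4.48e+13


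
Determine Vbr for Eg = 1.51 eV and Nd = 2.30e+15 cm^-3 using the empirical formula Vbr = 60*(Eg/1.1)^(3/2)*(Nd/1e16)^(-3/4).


Step 1: Eg/1.1 = 1.51/1.1 = 1.372727
Step 2: (Eg/1.1)^1.5 = 1.372727^1.5 = 1.608334
Step 3: (Nd/1e16)^(-0.75) = (0.23)^(-0.75) = 3.010954
Step 4: Vbr = 60 * 1.608334 * 3.010954 = 290.6 V

290.6


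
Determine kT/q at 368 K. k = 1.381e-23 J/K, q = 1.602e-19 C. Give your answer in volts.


Step 1: kT = 1.381e-23 * 368 = 5.08208e-21 J
Step 2: Vt = kT/q = 5.08208e-21 / 1.602e-19
Step 3: Vt = 0.03172 V

0.03172


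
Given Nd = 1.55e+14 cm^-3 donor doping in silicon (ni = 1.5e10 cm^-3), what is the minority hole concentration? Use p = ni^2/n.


Step 1: Since Nd >> ni, n ≈ Nd = 1.55e+14 cm^-3
Step 2: p = ni^2 / n = (1.5e10)^2 / 1.55e+14
Step 3: p = 2.25e20 / 1.55e+14 = 1.45e+06 cm^-3

1.45e+06


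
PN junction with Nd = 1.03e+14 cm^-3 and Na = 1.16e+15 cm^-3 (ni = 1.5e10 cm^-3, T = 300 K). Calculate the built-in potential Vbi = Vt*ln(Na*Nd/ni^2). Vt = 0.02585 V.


Step 1: Compute Na*Nd/ni^2 = 1.16e+15 * 1.03e+14 / (1.5e10)^2 = 5.3102e+08
Step 2: ln(5.3102e+08) = 20.0903
Step 3: Vbi = 0.02585 * 20.0903 = 0.519 V

0.519


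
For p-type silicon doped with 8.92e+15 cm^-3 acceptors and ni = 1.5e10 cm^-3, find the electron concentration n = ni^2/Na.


Step 1: Majority hole concentration p ≈ Na = 8.92e+15 cm^-3
Step 2: n = ni^2 / Na = (1.5e10)^2 / 8.92e+15
Step 3: n = 2.52e+04 cm^-3

2.52e+04


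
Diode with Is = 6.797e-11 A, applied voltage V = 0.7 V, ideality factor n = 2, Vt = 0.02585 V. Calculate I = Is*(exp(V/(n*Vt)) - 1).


Step 1: V/(n*Vt) = 0.7/(2*0.02585) = 13.5397
Step 2: exp(13.5397) = 7.5896e+05
Step 3: I = 6.797e-11 * (7.5896e+05 - 1) = 5.16e-05 A

5.16e-05


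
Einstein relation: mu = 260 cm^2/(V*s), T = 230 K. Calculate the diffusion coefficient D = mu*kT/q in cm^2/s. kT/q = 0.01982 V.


Step 1: D = mu * (kT/q)
Step 2: D = 260 * 0.01982
Step 3: D = 5.15 cm^2/s

5.15


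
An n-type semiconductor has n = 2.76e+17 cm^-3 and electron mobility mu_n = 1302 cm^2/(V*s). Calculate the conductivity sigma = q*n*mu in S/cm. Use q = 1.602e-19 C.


Step 1: sigma = q * n * mu
Step 2: sigma = 1.602e-19 * 2.76e+17 * 1302
Step 3: sigma = 5.757e+01 S/cm

5.757e+01


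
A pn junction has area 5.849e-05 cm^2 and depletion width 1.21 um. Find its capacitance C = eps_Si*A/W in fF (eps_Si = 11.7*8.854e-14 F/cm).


Step 1: eps_Si = 11.7 * 8.854e-14 = 1.035918e-12 F/cm
Step 2: W in cm = 1.21 * 1e-4 = 1.21e-04 cm
Step 3: C = 1.035918e-12 * 5.849e-05 / 1.21e-04 = 5.007508e-13 F
Step 4: C = 500.75 fF

500.75


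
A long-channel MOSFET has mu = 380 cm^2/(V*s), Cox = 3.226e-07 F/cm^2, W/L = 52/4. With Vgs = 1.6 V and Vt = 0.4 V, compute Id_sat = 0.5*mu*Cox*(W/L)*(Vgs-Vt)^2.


Step 1: Overdrive voltage Vov = Vgs - Vt = 1.6 - 0.4 = 1.2 V
Step 2: W/L = 52/4 = 13
Step 3: Id = 0.5 * 380 * 3.226e-07 * 13 * 1.2^2
Step 4: Id = 1.15e-03 A

1.15e-03


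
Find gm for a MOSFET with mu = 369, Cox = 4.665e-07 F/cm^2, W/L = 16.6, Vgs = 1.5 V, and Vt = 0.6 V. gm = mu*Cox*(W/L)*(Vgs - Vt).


Step 1: Vov = Vgs - Vt = 1.5 - 0.6 = 0.9 V
Step 2: gm = mu * Cox * (W/L) * Vov
Step 3: gm = 369 * 4.665e-07 * 16.6 * 0.9 = 2.57e-03 S

2.57e-03


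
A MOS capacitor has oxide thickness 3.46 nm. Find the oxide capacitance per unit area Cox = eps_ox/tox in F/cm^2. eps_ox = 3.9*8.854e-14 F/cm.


Step 1: eps_ox = 3.9 * 8.854e-14 = 3.45306e-13 F/cm
Step 2: tox in cm = 3.46 nm * 1e-7 = 3.4600e-07 cm
Step 3: Cox = 3.45306e-13 / 3.4600e-07 = 9.98e-07 F/cm^2

9.98e-07


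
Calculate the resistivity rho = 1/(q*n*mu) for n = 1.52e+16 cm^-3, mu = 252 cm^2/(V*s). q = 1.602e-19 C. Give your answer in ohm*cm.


Step 1: sigma = q * n * mu = 1.602e-19 * 1.52e+16 * 252 = 6.13630e-01 S/cm
Step 2: rho = 1 / sigma = 1 / 6.13630e-01 = 1.63 ohm*cm

1.63


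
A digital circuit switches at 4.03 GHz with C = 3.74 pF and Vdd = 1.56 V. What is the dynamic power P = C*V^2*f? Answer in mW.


Step 1: V^2 = 1.56^2 = 2.4336 V^2
Step 2: P = C*V^2*f = 3.74e-12 F * 2.4336 * 4.03e9 Hz
Step 3: P = 3.667970592e-02 W
Step 4: P = 36.68 mW

36.68


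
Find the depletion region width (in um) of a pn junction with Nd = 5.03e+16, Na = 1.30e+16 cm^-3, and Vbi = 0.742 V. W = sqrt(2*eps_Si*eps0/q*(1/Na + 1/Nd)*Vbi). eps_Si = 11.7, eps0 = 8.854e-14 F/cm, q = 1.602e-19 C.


Step 1: 1/Na + 1/Nd = 1/1.30e+16 + 1/5.03e+16 = 9.68038e-17
Step 2: 2*eps*eps0/q = 2*11.7*8.854e-14/1.602e-19 = 1.293281e+07
Step 3: W^2 = 1.293281e+07 * 9.68038e-17 * 0.742 = 9.28943e-10
Step 4: W = sqrt(9.28943e-10) = 3.048e-05 cm = 0.3048 um

0.3048


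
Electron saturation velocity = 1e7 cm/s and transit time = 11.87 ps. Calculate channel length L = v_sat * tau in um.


Step 1: tau in seconds = 11.87 ps * 1e-12 = 1.1870e-11 s
Step 2: L = v_sat * tau = 1e7 * 1.1870e-11 = 1.1870e-04 cm
Step 3: L in um = 1.1870e-04 * 1e4 = 1.187 um

1.187


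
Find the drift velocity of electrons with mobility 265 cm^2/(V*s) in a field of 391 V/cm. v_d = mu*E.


Step 1: v_d = mu * E
Step 2: v_d = 265 * 391 = 103615
Step 3: v_d = 1.04e+05 cm/s

1.04e+05


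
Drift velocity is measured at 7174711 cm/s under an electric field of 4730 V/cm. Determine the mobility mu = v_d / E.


Step 1: mu = v_d / E
Step 2: mu = 7174711 / 4730
Step 3: mu = 1516.85 cm^2/(V*s)

1516.85


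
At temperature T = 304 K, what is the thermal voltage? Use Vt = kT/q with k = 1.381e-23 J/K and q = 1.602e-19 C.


Step 1: kT = 1.381e-23 * 304 = 4.19824e-21 J
Step 2: Vt = kT/q = 4.19824e-21 / 1.602e-19
Step 3: Vt = 0.02621 V

0.02621


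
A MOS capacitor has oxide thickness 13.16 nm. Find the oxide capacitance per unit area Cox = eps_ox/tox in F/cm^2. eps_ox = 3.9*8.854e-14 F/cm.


Step 1: eps_ox = 3.9 * 8.854e-14 = 3.45306e-13 F/cm
Step 2: tox in cm = 13.16 nm * 1e-7 = 1.3160e-06 cm
Step 3: Cox = 3.45306e-13 / 1.3160e-06 = 2.62e-07 F/cm^2

2.62e-07


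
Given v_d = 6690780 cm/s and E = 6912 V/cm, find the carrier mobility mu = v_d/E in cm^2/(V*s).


Step 1: mu = v_d / E
Step 2: mu = 6690780 / 6912
Step 3: mu = 967.99 cm^2/(V*s)

967.99


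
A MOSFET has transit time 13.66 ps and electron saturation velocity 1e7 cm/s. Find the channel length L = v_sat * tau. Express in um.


Step 1: tau in seconds = 13.66 ps * 1e-12 = 1.3660e-11 s
Step 2: L = v_sat * tau = 1e7 * 1.3660e-11 = 1.3660e-04 cm
Step 3: L in um = 1.3660e-04 * 1e4 = 1.366 um

1.366


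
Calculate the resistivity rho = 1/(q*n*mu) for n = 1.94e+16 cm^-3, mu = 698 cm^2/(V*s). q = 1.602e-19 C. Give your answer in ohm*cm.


Step 1: sigma = q * n * mu = 1.602e-19 * 1.94e+16 * 698 = 2.16930e+00 S/cm
Step 2: rho = 1 / sigma = 1 / 2.16930e+00 = 0.461 ohm*cm

0.461


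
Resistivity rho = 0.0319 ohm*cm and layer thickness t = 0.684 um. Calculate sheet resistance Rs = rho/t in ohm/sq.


Step 1: Convert thickness to cm: t = 0.684 um = 6.8400e-05 cm
Step 2: Rs = rho / t = 0.0319 / 6.8400e-05
Step 3: Rs = 466.4 ohm/sq

466.4


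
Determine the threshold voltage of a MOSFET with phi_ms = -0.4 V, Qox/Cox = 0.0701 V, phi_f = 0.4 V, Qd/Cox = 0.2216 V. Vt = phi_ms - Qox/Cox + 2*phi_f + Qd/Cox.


Step 1: Vt = phi_ms - Qox/Cox + 2*phi_f + Qd/Cox
Step 2: Vt = -0.4 - 0.0701 + 2*0.4 + 0.2216
Step 3: Vt = -0.4 - 0.0701 + 0.8 + 0.2216
Step 4: Vt = 0.5515 V

0.5515


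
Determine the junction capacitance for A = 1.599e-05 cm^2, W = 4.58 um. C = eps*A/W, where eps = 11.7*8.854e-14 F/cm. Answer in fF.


Step 1: eps_Si = 11.7 * 8.854e-14 = 1.035918e-12 F/cm
Step 2: W in cm = 4.58 * 1e-4 = 4.58e-04 cm
Step 3: C = 1.035918e-12 * 1.599e-05 / 4.58e-04 = 3.616666e-14 F
Step 4: C = 36.17 fF

36.17


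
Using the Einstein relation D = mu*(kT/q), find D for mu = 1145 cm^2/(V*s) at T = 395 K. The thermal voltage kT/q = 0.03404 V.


Step 1: D = mu * (kT/q)
Step 2: D = 1145 * 0.03404
Step 3: D = 38.98 cm^2/s

38.98


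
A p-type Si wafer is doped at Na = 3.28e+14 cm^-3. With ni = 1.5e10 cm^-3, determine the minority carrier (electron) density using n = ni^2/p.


Step 1: Majority hole concentration p ≈ Na = 3.28e+14 cm^-3
Step 2: n = ni^2 / Na = (1.5e10)^2 / 3.28e+14
Step 3: n = 6.86e+05 cm^-3

6.86e+05


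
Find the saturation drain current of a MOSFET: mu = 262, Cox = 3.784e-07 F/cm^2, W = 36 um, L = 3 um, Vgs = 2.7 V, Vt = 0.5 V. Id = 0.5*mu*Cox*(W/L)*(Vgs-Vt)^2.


Step 1: Overdrive voltage Vov = Vgs - Vt = 2.7 - 0.5 = 2.2 V
Step 2: W/L = 36/3 = 12
Step 3: Id = 0.5 * 262 * 3.784e-07 * 12 * 2.2^2
Step 4: Id = 2.88e-03 A

2.88e-03


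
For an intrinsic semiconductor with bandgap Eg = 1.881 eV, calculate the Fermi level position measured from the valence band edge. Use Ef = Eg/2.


Step 1: For an intrinsic semiconductor, the Fermi level sits at midgap.
Step 2: Ef = Eg / 2 = 1.881 / 2 = 0.9405 eV

0.9405


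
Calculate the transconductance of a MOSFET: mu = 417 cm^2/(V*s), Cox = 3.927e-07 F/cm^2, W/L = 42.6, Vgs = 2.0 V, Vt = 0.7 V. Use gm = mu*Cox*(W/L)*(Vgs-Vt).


Step 1: Vov = Vgs - Vt = 2.0 - 0.7 = 1.3 V
Step 2: gm = mu * Cox * (W/L) * Vov
Step 3: gm = 417 * 3.927e-07 * 42.6 * 1.3 = 9.07e-03 S

9.07e-03


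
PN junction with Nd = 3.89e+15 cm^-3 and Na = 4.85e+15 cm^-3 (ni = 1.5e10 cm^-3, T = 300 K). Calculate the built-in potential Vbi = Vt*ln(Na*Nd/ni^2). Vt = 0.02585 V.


Step 1: Compute Na*Nd/ni^2 = 4.85e+15 * 3.89e+15 / (1.5e10)^2 = 8.3851e+10
Step 2: ln(8.3851e+10) = 25.1523
Step 3: Vbi = 0.02585 * 25.1523 = 0.65 V

0.65


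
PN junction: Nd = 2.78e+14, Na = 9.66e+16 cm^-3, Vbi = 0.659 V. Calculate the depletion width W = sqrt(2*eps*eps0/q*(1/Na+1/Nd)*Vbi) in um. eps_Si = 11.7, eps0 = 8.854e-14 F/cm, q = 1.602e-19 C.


Step 1: 1/Na + 1/Nd = 1/9.66e+16 + 1/2.78e+14 = 3.60747e-15
Step 2: 2*eps*eps0/q = 2*11.7*8.854e-14/1.602e-19 = 1.293281e+07
Step 3: W^2 = 1.293281e+07 * 3.60747e-15 * 0.659 = 3.07455e-08
Step 4: W = sqrt(3.07455e-08) = 1.753e-04 cm = 1.753 um

1.753


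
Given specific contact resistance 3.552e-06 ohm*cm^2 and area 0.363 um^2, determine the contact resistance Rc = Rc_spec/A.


Step 1: Convert area to cm^2: 0.363 um^2 = 3.6300e-09 cm^2
Step 2: Rc = Rc_spec / A = 3.552e-06 / 3.6300e-09
Step 3: Rc = 9.79e+02 ohms

9.79e+02


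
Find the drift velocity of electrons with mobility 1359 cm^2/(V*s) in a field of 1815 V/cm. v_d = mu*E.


Step 1: v_d = mu * E
Step 2: v_d = 1359 * 1815 = 2466585
Step 3: v_d = 2.47e+06 cm/s

2.47e+06


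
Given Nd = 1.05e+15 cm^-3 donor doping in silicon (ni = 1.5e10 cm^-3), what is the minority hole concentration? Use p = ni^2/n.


Step 1: Since Nd >> ni, n ≈ Nd = 1.05e+15 cm^-3
Step 2: p = ni^2 / n = (1.5e10)^2 / 1.05e+15
Step 3: p = 2.25e20 / 1.05e+15 = 2.14e+05 cm^-3

2.14e+05


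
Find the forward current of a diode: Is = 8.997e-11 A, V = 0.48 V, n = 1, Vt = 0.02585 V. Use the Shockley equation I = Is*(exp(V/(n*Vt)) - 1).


Step 1: V/(n*Vt) = 0.48/(1*0.02585) = 18.5687
Step 2: exp(18.5687) = 1.1595e+08
Step 3: I = 8.997e-11 * (1.1595e+08 - 1) = 1.04e-02 A

1.04e-02


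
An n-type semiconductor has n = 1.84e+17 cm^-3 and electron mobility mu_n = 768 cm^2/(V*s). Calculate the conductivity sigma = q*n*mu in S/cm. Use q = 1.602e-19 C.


Step 1: sigma = q * n * mu
Step 2: sigma = 1.602e-19 * 1.84e+17 * 768
Step 3: sigma = 2.264e+01 S/cm

2.264e+01


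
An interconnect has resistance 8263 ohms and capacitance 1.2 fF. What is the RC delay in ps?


Step 1: tau = R * C
Step 2: tau = 8263 * 1.2 fF = 8263 * 1.2e-15 F
Step 3: tau = 9.9156e-12 s = 9.9156 ps

9.9156


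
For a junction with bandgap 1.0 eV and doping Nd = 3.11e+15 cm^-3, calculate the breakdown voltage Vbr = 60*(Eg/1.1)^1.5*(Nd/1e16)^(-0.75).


Step 1: Eg/1.1 = 1.0/1.1 = 0.909091
Step 2: (Eg/1.1)^1.5 = 0.909091^1.5 = 0.866784
Step 3: (Nd/1e16)^(-0.75) = (0.311)^(-0.75) = 2.401208
Step 4: Vbr = 60 * 0.866784 * 2.401208 = 124.9 V

124.9


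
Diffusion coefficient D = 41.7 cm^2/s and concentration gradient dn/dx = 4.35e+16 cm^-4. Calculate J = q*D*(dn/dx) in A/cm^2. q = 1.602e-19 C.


Step 1: J = q * D * (dn/dx)
Step 2: J = 1.602e-19 * 41.7 * 4.35e+16
Step 3: J = 2.91e-01 A/cm^2

2.91e-01


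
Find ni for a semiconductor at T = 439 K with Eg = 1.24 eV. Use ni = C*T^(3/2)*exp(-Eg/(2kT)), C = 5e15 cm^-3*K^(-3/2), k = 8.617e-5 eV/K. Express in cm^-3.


Step 1: Compute kT = 8.617e-5 * 439 = 0.03782863 eV
Step 2: Exponent = -Eg/(2kT) = -1.24/(2*0.03782863) = -16.38970
Step 3: T^(3/2) = 439^1.5 = 9198.07
Step 4: ni = 5e15 * 9198.07 * exp(-16.38970) = 3.51e+12 cm^-3

3.51e+12


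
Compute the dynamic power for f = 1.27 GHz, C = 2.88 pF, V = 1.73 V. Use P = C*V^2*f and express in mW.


Step 1: V^2 = 1.73^2 = 2.9929 V^2
Step 2: P = C*V^2*f = 2.88e-12 F * 2.9929 * 1.27e9 Hz
Step 3: P = 1.094683104e-02 W
Step 4: P = 10.947 mW

10.947


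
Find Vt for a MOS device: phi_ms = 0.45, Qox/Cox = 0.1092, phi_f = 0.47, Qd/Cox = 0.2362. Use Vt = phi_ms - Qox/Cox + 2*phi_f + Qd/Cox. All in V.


Step 1: Vt = phi_ms - Qox/Cox + 2*phi_f + Qd/Cox
Step 2: Vt = 0.45 - 0.1092 + 2*0.47 + 0.2362
Step 3: Vt = 0.45 - 0.1092 + 0.94 + 0.2362
Step 4: Vt = 1.517 V

1.517


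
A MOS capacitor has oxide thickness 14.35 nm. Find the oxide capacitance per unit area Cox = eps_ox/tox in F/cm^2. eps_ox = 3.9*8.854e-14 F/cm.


Step 1: eps_ox = 3.9 * 8.854e-14 = 3.45306e-13 F/cm
Step 2: tox in cm = 14.35 nm * 1e-7 = 1.4350e-06 cm
Step 3: Cox = 3.45306e-13 / 1.4350e-06 = 2.41e-07 F/cm^2

2.41e-07


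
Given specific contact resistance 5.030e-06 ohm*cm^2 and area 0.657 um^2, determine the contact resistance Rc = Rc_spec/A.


Step 1: Convert area to cm^2: 0.657 um^2 = 6.5700e-09 cm^2
Step 2: Rc = Rc_spec / A = 5.030e-06 / 6.5700e-09
Step 3: Rc = 7.66e+02 ohms

7.66e+02


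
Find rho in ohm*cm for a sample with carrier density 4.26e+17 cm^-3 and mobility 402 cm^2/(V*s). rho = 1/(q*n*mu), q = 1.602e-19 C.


Step 1: sigma = q * n * mu = 1.602e-19 * 4.26e+17 * 402 = 2.74346e+01 S/cm
Step 2: rho = 1 / sigma = 1 / 2.74346e+01 = 0.03645 ohm*cm

0.03645


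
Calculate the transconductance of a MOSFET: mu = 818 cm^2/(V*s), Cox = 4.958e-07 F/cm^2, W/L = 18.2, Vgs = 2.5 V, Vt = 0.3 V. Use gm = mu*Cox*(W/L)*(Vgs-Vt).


Step 1: Vov = Vgs - Vt = 2.5 - 0.3 = 2.2 V
Step 2: gm = mu * Cox * (W/L) * Vov
Step 3: gm = 818 * 4.958e-07 * 18.2 * 2.2 = 1.62e-02 S

1.62e-02


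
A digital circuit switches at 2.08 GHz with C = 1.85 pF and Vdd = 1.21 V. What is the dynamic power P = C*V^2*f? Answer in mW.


Step 1: V^2 = 1.21^2 = 1.4641 V^2
Step 2: P = C*V^2*f = 1.85e-12 F * 1.4641 * 2.08e9 Hz
Step 3: P = 5.6338568e-03 W
Step 4: P = 5.634 mW

5.634


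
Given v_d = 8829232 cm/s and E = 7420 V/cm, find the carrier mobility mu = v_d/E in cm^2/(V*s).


Step 1: mu = v_d / E
Step 2: mu = 8829232 / 7420
Step 3: mu = 1189.92 cm^2/(V*s)

1189.92


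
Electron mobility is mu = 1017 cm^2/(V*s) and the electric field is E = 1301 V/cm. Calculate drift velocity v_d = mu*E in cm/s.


Step 1: v_d = mu * E
Step 2: v_d = 1017 * 1301 = 1323117
Step 3: v_d = 1.32e+06 cm/s

1.32e+06


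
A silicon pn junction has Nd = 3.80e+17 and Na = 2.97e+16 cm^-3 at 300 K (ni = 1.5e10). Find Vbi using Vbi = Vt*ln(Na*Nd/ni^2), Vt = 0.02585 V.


Step 1: Compute Na*Nd/ni^2 = 2.97e+16 * 3.80e+17 / (1.5e10)^2 = 5.0160e+13
Step 2: ln(5.0160e+13) = 31.5462
Step 3: Vbi = 0.02585 * 31.5462 = 0.815 V

0.815


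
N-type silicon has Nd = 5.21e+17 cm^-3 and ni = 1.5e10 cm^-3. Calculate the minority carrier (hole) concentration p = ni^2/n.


Step 1: Since Nd >> ni, n ≈ Nd = 5.21e+17 cm^-3
Step 2: p = ni^2 / n = (1.5e10)^2 / 5.21e+17
Step 3: p = 2.25e20 / 5.21e+17 = 4.32e+02 cm^-3

4.32e+02


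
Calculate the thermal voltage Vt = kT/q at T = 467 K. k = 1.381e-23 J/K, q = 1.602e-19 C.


Step 1: kT = 1.381e-23 * 467 = 6.44927e-21 J
Step 2: Vt = kT/q = 6.44927e-21 / 1.602e-19
Step 3: Vt = 0.04026 V

0.04026


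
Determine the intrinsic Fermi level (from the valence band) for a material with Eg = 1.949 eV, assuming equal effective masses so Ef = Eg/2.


Step 1: For an intrinsic semiconductor, the Fermi level sits at midgap.
Step 2: Ef = Eg / 2 = 1.949 / 2 = 0.9745 eV

0.9745


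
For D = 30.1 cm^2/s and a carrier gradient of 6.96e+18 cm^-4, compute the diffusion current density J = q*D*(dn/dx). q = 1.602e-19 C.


Step 1: J = q * D * (dn/dx)
Step 2: J = 1.602e-19 * 30.1 * 6.96e+18
Step 3: J = 3.36e+01 A/cm^2

3.36e+01


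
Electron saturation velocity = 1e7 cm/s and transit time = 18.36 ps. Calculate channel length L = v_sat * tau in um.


Step 1: tau in seconds = 18.36 ps * 1e-12 = 1.8360e-11 s
Step 2: L = v_sat * tau = 1e7 * 1.8360e-11 = 1.8360e-04 cm
Step 3: L in um = 1.8360e-04 * 1e4 = 1.836 um

1.836


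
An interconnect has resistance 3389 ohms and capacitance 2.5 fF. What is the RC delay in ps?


Step 1: tau = R * C
Step 2: tau = 3389 * 2.5 fF = 3389 * 2.5e-15 F
Step 3: tau = 8.4725e-12 s = 8.4725 ps

8.4725


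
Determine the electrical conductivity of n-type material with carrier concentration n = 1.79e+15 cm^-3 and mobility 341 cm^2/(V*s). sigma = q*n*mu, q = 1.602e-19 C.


Step 1: sigma = q * n * mu
Step 2: sigma = 1.602e-19 * 1.79e+15 * 341
Step 3: sigma = 9.778e-02 S/cm

9.778e-02


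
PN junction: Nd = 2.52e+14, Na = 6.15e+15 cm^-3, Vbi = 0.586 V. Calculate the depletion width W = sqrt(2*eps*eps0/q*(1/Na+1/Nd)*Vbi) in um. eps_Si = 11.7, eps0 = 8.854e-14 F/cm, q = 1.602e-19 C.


Step 1: 1/Na + 1/Nd = 1/6.15e+15 + 1/2.52e+14 = 4.13086e-15
Step 2: 2*eps*eps0/q = 2*11.7*8.854e-14/1.602e-19 = 1.293281e+07
Step 3: W^2 = 1.293281e+07 * 4.13086e-15 * 0.586 = 3.13062e-08
Step 4: W = sqrt(3.13062e-08) = 1.769e-04 cm = 1.769 um

1.769


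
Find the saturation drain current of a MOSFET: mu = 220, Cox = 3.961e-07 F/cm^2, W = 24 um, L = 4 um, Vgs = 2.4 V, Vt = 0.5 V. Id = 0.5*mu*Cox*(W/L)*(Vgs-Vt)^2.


Step 1: Overdrive voltage Vov = Vgs - Vt = 2.4 - 0.5 = 1.9 V
Step 2: W/L = 24/4 = 6
Step 3: Id = 0.5 * 220 * 3.961e-07 * 6 * 1.9^2
Step 4: Id = 9.44e-04 A

9.44e-04


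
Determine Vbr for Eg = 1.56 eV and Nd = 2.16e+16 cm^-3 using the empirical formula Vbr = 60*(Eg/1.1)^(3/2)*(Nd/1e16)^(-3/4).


Step 1: Eg/1.1 = 1.56/1.1 = 1.418182
Step 2: (Eg/1.1)^1.5 = 1.418182^1.5 = 1.688877
Step 3: (Nd/1e16)^(-0.75) = (2.16)^(-0.75) = 0.561254
Step 4: Vbr = 60 * 1.688877 * 0.561254 = 56.9 V

56.9


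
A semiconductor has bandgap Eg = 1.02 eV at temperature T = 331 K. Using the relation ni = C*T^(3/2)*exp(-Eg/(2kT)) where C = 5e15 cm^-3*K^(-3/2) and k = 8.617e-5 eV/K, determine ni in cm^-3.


Step 1: Compute kT = 8.617e-5 * 331 = 0.02852227 eV
Step 2: Exponent = -Eg/(2kT) = -1.02/(2*0.02852227) = -17.88076
Step 3: T^(3/2) = 331^1.5 = 6022.02
Step 4: ni = 5e15 * 6022.02 * exp(-17.88076) = 5.17e+11 cm^-3

5.17e+11


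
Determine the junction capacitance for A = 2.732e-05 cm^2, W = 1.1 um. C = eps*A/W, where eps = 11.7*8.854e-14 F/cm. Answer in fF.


Step 1: eps_Si = 11.7 * 8.854e-14 = 1.035918e-12 F/cm
Step 2: W in cm = 1.1 * 1e-4 = 1.10e-04 cm
Step 3: C = 1.035918e-12 * 2.732e-05 / 1.10e-04 = 2.572844e-13 F
Step 4: C = 257.28 fF

257.28


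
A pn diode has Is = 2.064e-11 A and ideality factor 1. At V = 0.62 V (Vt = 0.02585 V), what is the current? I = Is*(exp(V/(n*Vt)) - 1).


Step 1: V/(n*Vt) = 0.62/(1*0.02585) = 23.9845
Step 2: exp(23.9845) = 2.6082e+10
Step 3: I = 2.064e-11 * (2.6082e+10 - 1) = 5.38e-01 A

5.38e-01


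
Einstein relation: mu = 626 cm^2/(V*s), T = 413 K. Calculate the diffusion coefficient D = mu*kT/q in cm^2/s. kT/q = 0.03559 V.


Step 1: D = mu * (kT/q)
Step 2: D = 626 * 0.03559
Step 3: D = 22.28 cm^2/s

22.28


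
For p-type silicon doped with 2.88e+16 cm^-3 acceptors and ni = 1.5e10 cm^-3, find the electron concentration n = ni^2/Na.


Step 1: Majority hole concentration p ≈ Na = 2.88e+16 cm^-3
Step 2: n = ni^2 / Na = (1.5e10)^2 / 2.88e+16
Step 3: n = 7.81e+03 cm^-3

7.81e+03


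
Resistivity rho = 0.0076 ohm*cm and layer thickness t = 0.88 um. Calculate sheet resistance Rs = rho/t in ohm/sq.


Step 1: Convert thickness to cm: t = 0.88 um = 8.8000e-05 cm
Step 2: Rs = rho / t = 0.0076 / 8.8000e-05
Step 3: Rs = 86.4 ohm/sq

86.4


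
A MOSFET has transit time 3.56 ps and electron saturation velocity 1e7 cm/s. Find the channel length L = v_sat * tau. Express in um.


Step 1: tau in seconds = 3.56 ps * 1e-12 = 3.5600e-12 s
Step 2: L = v_sat * tau = 1e7 * 3.5600e-12 = 3.5600e-05 cm
Step 3: L in um = 3.5600e-05 * 1e4 = 0.356 um

0.356


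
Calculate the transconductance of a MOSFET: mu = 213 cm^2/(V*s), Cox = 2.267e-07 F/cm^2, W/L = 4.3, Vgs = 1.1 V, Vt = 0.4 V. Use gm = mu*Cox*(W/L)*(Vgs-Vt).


Step 1: Vov = Vgs - Vt = 1.1 - 0.4 = 0.7 V
Step 2: gm = mu * Cox * (W/L) * Vov
Step 3: gm = 213 * 2.267e-07 * 4.3 * 0.7 = 1.45e-04 S

1.45e-04


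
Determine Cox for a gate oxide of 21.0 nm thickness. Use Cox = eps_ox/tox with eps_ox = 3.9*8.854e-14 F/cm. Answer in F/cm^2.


Step 1: eps_ox = 3.9 * 8.854e-14 = 3.45306e-13 F/cm
Step 2: tox in cm = 21.0 nm * 1e-7 = 2.1000e-06 cm
Step 3: Cox = 3.45306e-13 / 2.1000e-06 = 1.64e-07 F/cm^2

1.64e-07
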